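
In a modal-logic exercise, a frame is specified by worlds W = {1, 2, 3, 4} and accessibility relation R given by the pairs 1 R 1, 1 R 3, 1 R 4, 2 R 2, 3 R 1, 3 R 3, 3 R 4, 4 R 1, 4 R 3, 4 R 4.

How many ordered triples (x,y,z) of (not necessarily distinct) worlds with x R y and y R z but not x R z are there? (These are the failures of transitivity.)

R is transitive; there are no such tuples.

0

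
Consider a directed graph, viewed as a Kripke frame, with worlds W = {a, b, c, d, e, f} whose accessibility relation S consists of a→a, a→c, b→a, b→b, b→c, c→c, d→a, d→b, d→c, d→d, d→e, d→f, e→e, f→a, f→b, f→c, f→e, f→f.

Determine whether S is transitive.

Transitive: yes — every two-step S-path is closed by a direct edge.

Yes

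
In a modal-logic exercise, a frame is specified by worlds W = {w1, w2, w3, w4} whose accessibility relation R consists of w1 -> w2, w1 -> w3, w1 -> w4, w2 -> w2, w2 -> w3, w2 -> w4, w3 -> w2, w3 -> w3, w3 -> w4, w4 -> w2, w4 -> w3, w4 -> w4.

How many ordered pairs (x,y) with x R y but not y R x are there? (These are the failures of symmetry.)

Enumerating: (w1,w2), (w1,w3), (w1,w4).

3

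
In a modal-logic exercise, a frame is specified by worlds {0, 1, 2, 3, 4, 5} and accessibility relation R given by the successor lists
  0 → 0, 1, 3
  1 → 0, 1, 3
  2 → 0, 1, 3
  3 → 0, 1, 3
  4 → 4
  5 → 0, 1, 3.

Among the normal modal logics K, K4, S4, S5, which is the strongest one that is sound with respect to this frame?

K4

Transitive (axiom 4): yes — every two-step R-path is closed by a direct edge.
Reflexive (axiom T): no — 2 is not related to itself.
Euclidean (axiom 5): yes — any two successors of a common world are R-related.
So F validates K, K4; S4 would additionally require R to be reflexive. The strongest is K4.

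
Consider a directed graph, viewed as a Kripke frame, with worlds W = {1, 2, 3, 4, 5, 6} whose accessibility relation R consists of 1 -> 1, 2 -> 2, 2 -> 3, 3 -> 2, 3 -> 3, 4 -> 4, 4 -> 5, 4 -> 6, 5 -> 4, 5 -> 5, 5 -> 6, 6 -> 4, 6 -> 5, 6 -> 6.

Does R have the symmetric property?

Symmetric: yes — every pair in R has its reverse in R.

Yes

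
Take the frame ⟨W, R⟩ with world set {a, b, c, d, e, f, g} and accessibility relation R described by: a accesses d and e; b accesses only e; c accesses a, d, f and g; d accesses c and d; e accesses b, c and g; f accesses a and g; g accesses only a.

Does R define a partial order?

No

Reflexive: no — a is not related to itself.
Transitive: no — a R d and d R c, but not a R c.
Antisymmetric: no — b R e and e R b with b ≠ e.
So R is not a partial order.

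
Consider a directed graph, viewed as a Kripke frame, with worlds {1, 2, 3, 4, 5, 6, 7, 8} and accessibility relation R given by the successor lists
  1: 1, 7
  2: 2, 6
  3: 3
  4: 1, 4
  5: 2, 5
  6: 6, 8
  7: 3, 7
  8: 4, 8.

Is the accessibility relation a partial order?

No

Reflexive: yes — every world is R-related to itself.
Transitive: no — 1 R 7 and 7 R 3, but not 1 R 3.
Antisymmetric: yes — no distinct pair is related both ways.
So R is not a partial order.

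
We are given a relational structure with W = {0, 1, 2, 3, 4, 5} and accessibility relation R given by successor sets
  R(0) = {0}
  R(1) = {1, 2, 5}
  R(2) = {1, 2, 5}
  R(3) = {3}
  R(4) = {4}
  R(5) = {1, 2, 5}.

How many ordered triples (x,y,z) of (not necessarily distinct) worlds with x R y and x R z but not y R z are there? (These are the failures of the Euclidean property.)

0

R is Euclidean; there are no such tuples.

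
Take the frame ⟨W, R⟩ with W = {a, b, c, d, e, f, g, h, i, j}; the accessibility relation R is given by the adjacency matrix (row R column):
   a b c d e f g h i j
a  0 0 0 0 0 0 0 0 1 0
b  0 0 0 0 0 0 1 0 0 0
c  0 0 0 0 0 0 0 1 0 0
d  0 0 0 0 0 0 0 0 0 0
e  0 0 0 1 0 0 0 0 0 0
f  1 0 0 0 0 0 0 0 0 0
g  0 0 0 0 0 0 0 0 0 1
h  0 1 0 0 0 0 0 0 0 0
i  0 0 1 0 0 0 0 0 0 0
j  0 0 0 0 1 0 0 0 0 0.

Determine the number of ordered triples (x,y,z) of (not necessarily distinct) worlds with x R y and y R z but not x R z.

Enumerating: (a,i,c), (b,g,j), (c,h,b), (f,a,i), (g,j,e), (h,b,g), (i,c,h), (j,e,d).

8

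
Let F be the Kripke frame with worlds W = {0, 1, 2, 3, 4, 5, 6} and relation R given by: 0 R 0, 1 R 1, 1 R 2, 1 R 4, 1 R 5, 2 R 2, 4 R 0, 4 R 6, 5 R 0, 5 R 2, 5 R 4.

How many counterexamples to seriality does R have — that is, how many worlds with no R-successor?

2

Enumerating: 3, 6.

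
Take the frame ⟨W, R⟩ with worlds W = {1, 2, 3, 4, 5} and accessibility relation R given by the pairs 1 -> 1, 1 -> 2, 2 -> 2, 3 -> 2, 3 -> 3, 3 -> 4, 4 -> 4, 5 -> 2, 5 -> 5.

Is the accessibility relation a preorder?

Reflexive: yes — every world is R-related to itself.
Transitive: yes — every two-step R-path is closed by a direct edge.
So R is a preorder.

Yes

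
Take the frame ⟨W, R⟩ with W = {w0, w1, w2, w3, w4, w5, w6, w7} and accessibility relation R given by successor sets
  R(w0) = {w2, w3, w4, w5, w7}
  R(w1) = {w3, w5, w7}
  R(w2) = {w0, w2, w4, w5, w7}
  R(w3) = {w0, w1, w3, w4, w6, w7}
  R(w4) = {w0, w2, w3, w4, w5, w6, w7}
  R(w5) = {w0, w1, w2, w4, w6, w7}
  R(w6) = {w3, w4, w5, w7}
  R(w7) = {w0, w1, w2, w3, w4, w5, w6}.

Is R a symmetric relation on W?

Yes

Symmetric: yes — every pair in R has its reverse in R.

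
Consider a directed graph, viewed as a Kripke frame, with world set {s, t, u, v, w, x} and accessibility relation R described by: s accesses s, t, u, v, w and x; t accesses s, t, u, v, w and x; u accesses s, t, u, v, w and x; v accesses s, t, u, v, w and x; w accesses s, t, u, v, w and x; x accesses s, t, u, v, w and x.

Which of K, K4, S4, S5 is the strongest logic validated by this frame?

S5

Transitive (axiom 4): yes — every two-step R-path is closed by a direct edge.
Reflexive (axiom T): yes — every world is R-related to itself.
Euclidean (axiom 5): yes — any two successors of a common world are R-related.
So F validates K, K4, S4, S5. The strongest is S5.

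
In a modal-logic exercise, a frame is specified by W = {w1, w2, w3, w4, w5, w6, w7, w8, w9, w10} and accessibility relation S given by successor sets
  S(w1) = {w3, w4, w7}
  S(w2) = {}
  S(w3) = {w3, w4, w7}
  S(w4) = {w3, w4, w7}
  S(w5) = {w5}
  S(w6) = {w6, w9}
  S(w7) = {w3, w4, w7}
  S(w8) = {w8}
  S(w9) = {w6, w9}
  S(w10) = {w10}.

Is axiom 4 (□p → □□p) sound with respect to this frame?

Yes

Axiom 4 corresponds to the accessibility relation being transitive.
Transitive: yes — every two-step S-path is closed by a direct edge.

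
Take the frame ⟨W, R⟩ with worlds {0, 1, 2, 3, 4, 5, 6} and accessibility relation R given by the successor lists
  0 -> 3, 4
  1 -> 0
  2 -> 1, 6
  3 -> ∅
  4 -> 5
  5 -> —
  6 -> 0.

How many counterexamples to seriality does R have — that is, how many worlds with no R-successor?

2

Enumerating: 3, 5.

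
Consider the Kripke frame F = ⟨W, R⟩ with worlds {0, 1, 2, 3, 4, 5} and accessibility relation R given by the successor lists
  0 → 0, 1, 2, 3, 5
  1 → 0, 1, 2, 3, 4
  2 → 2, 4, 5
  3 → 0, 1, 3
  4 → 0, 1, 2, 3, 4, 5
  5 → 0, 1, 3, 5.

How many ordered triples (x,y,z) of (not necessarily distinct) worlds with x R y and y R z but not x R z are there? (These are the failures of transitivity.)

18

Enumerating: (0,1,4), (0,2,4), (1,0,5), (1,2,5), (1,4,5), (2,4,0), (2,4,1), (2,4,3), (2,5,0), (2,5,1), (2,5,3), (3,0,2), (3,0,5), (3,1,2), (3,1,4), (5,0,2), (5,1,2), (5,1,4).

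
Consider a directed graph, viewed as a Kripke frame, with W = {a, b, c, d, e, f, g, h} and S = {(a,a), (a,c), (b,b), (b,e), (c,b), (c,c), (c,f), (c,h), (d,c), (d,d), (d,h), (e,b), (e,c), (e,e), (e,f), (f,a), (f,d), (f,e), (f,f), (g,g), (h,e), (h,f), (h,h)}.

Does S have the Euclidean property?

No

Euclidean: no — c S b and c S f, but not b S f.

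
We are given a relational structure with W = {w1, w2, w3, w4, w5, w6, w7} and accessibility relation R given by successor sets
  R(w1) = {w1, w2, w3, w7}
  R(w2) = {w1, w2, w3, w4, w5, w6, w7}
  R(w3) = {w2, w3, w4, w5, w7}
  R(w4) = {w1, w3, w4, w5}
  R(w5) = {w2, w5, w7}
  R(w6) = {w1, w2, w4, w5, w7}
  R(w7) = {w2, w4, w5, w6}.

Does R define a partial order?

Reflexive: no — w6 is not related to itself.
Transitive: no — w1 R w2 and w2 R w4, but not w1 R w4.
Antisymmetric: no — w1 R w2 and w2 R w1 with w1 ≠ w2.
So R is not a partial order.

No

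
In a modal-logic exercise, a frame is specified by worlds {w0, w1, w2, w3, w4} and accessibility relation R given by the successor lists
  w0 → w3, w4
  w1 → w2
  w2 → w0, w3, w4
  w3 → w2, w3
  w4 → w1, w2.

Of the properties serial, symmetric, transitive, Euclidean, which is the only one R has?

Serial: yes — every world has a successor (e.g. w0 R w3).
Symmetric: no — w0 R w3 but not w3 R w0.
Transitive: no — w0 R w3 and w3 R w2, but not w0 R w2.
Euclidean: no — w0 R w3 and w0 R w4, but not w3 R w4.
Only serial holds.

serial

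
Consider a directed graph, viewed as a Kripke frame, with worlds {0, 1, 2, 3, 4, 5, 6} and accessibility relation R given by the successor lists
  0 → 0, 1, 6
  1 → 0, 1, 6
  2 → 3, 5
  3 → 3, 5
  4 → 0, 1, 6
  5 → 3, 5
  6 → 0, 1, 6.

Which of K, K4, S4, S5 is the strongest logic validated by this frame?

K4

Transitive (axiom 4): yes — every two-step R-path is closed by a direct edge.
Reflexive (axiom T): no — 2 is not related to itself.
Euclidean (axiom 5): yes — any two successors of a common world are R-related.
So F validates K, K4; S4 would additionally require R to be reflexive. The strongest is K4.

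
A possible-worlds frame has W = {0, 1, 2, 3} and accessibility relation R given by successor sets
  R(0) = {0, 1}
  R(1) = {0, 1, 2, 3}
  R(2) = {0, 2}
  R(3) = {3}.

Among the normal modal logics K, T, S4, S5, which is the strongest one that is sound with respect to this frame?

T

Reflexive (axiom T): yes — every world is R-related to itself.
Transitive (axiom 4): no — 0 R 1 and 1 R 2, but not 0 R 2.
Euclidean (axiom 5): no — 1 R 0 and 1 R 2, but not 0 R 2.
So F validates K, T; S4 would additionally require R to be transitive. The strongest is T.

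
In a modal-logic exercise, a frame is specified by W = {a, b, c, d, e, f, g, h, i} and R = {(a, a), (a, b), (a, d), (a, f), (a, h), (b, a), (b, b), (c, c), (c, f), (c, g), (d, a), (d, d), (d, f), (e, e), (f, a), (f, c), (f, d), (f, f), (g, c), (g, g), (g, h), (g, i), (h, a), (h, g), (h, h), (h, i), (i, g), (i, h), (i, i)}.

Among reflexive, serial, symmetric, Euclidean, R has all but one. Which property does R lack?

Reflexive: yes — every world is R-related to itself.
Serial: yes — every world has a successor (e.g. a R a).
Symmetric: yes — every pair in R has its reverse in R.
Euclidean: no — a R b and a R d, but not b R d.
Only Euclidean fails.

Euclidean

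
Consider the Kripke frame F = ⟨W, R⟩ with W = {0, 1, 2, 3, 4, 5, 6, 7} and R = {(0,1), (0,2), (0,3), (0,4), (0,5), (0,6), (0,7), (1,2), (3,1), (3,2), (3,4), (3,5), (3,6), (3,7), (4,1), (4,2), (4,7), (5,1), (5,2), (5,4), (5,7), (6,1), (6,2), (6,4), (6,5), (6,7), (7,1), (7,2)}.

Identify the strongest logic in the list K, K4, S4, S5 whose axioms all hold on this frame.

K4

Transitive (axiom 4): yes — every two-step R-path is closed by a direct edge.
Reflexive (axiom T): no — 0 is not related to itself.
Euclidean (axiom 5): no — 0 R 1 and 0 R 3, but not 1 R 3.
So F validates K, K4; S4 would additionally require R to be reflexive. The strongest is K4.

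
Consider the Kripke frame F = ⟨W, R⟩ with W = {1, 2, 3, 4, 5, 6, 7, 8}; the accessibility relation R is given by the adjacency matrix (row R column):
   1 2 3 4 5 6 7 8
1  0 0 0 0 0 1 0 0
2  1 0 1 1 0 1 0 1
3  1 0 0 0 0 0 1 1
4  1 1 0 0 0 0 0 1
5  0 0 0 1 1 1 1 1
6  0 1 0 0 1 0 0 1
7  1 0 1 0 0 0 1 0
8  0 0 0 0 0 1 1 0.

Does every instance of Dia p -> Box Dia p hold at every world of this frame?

By correspondence theory, 5 is valid on a frame iff R is Euclidean.
Euclidean: no — 2 R 1 and 2 R 3, but not 1 R 3.

No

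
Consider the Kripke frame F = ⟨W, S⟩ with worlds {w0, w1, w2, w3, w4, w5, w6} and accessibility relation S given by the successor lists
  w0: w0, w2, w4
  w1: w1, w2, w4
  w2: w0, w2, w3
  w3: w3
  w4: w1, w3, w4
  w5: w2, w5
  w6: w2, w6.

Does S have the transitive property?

No

Transitive: no — w0 S w2 and w2 S w3, but not w0 S w3.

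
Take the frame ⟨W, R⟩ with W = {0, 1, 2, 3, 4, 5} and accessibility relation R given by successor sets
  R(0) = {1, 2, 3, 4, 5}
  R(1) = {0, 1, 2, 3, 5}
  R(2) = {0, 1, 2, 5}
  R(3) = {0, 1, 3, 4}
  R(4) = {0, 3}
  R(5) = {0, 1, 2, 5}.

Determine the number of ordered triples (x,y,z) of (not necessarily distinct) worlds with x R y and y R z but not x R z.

Enumerating: (0,1,0), (0,2,0), (0,3,0), (0,4,0), (0,5,0), (1,0,4), (1,3,4), (2,0,3), (2,0,4), (2,1,3), (3,0,2), (3,0,5), … and 11 more.
Total: 23.

23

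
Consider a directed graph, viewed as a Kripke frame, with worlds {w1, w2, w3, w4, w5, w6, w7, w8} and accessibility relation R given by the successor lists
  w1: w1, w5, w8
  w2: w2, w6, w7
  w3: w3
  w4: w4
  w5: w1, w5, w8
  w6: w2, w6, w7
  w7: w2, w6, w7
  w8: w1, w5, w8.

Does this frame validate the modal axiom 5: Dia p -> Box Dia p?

Yes

By correspondence theory, 5 is valid on a frame iff R is Euclidean.
Euclidean: yes — any two successors of a common world are R-related.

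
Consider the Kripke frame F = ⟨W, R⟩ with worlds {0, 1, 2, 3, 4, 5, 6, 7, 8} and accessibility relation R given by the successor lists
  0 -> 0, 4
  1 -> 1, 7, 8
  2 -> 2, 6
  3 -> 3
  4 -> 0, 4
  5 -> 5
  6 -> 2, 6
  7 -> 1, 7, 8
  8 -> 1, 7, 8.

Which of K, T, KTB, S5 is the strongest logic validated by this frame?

S5

Reflexive (axiom T): yes — every world is R-related to itself.
Symmetric (axiom B): yes — every pair in R has its reverse in R.
Euclidean (axiom 5): yes — any two successors of a common world are R-related.
So F validates K, T, KTB, S5. The strongest is S5.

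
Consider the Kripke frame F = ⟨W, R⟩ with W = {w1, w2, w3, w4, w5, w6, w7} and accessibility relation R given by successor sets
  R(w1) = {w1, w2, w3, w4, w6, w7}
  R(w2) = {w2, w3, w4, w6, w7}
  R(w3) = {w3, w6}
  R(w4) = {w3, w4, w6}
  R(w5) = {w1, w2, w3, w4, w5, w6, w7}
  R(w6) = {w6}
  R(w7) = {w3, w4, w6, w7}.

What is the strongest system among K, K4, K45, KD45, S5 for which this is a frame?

K4

Transitive (axiom 4): yes — every two-step R-path is closed by a direct edge.
Euclidean (axiom 5): no — w1 R w3 and w1 R w2, but not w3 R w2.
Serial (axiom D): yes — every world has a successor (e.g. w1 R w1).
Reflexive (axiom T): yes — every world is R-related to itself.
So F validates K, K4; K45 would additionally require R to be Euclidean. The strongest is K4.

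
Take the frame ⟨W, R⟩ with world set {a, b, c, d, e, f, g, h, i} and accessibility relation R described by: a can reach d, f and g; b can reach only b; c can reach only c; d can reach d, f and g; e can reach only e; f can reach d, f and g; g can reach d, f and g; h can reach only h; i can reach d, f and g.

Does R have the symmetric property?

No

Symmetric: no — a R d but not d R a.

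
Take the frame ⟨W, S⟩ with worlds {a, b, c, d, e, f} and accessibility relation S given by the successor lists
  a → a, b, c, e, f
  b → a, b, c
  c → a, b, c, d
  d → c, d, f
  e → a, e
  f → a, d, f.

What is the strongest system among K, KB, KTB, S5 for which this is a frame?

Symmetric (axiom B): yes — every pair in S has its reverse in S.
Reflexive (axiom T): yes — every world is S-related to itself.
Euclidean (axiom 5): no — a S b and a S e, but not b S e.
So F validates K, KB, KTB; S5 would additionally require S to be Euclidean. The strongest is KTB.

KTB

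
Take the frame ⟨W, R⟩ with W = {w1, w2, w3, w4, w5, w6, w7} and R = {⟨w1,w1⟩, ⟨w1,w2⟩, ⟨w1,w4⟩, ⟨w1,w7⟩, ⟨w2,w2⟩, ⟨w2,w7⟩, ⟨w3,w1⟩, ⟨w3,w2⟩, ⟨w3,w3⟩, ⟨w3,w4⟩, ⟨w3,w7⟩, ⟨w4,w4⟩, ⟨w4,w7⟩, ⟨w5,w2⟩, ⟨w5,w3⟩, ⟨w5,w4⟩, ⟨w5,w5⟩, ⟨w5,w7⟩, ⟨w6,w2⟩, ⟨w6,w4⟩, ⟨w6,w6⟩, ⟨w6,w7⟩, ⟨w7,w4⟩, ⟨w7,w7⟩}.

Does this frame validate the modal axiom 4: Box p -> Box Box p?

No

The schema 4 characterises exactly the transitive frames.
Transitive: no — w2 R w7 and w7 R w4, but not w2 R w4.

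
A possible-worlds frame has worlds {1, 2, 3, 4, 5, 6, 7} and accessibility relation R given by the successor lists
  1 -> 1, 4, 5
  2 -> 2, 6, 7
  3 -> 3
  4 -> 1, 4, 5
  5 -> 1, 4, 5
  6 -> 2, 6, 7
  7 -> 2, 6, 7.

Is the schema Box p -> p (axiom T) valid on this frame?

By correspondence theory, T is valid on a frame iff R is reflexive.
Reflexive: yes — every world is R-related to itself.

Yes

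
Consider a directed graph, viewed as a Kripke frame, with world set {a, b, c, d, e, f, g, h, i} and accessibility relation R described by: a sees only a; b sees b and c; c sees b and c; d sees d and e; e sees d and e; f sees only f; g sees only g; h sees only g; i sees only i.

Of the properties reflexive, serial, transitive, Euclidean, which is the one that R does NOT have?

Reflexive: no — h is not related to itself.
Serial: yes — every world has a successor (e.g. a R a).
Transitive: yes — every two-step R-path is closed by a direct edge.
Euclidean: yes — any two successors of a common world are R-related.
Only reflexive fails.

reflexive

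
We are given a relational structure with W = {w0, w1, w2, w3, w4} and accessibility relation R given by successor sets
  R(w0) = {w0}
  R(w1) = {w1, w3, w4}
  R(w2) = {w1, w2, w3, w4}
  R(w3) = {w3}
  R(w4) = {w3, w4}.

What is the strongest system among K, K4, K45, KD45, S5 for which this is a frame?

Transitive (axiom 4): yes — every two-step R-path is closed by a direct edge.
Euclidean (axiom 5): no — w1 R w3 and w1 R w4, but not w3 R w4.
Serial (axiom D): yes — every world has a successor (e.g. w0 R w0).
Reflexive (axiom T): yes — every world is R-related to itself.
So F validates K, K4; K45 would additionally require R to be Euclidean. The strongest is K4.

K4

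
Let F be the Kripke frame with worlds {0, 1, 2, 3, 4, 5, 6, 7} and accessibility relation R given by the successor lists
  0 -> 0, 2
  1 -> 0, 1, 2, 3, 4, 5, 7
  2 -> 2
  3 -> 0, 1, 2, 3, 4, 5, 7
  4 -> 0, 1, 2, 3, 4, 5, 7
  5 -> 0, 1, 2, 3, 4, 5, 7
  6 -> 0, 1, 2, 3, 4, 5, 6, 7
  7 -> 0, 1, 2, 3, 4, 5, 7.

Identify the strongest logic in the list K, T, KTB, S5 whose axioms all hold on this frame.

T

Reflexive (axiom T): yes — every world is R-related to itself.
Symmetric (axiom B): no — 0 R 2 but not 2 R 0.
Euclidean (axiom 5): no — 1 R 0 and 1 R 3, but not 0 R 3.
So F validates K, T; KTB would additionally require R to be symmetric. The strongest is T.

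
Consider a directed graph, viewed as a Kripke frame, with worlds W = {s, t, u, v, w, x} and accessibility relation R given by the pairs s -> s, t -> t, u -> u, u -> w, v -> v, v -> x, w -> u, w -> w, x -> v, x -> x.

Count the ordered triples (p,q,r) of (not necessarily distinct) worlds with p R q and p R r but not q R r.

0

R is Euclidean; there are no such tuples.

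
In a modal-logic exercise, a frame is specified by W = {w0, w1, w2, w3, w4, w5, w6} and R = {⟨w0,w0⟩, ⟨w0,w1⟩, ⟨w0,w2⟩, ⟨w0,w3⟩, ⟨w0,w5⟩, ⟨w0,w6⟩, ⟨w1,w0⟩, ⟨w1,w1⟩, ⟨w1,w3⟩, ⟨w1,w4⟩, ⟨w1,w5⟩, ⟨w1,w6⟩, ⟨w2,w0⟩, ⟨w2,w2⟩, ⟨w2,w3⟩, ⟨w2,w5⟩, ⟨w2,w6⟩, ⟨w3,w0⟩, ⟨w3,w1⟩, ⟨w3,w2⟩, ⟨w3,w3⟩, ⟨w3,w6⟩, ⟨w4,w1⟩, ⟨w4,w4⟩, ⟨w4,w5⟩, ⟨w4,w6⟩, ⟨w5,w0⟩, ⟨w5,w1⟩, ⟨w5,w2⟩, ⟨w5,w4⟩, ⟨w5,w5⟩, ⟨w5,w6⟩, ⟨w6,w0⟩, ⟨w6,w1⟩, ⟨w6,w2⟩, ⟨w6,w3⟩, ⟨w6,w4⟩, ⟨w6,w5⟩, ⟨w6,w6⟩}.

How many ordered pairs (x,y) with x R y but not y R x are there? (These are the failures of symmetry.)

R is symmetric; there are no such tuples.

0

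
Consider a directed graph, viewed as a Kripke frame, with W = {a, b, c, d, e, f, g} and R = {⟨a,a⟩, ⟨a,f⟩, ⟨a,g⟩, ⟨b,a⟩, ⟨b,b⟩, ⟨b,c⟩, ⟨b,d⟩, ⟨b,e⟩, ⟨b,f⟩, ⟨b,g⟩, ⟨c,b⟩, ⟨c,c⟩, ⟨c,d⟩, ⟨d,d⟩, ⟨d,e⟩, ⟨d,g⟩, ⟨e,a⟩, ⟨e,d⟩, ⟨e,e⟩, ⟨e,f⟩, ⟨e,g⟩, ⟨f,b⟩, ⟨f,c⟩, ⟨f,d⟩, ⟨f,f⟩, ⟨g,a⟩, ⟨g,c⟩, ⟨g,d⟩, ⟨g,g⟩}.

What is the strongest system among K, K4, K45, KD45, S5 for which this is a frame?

K

Transitive (axiom 4): no — a R f and f R b, but not a R b.
Euclidean (axiom 5): no — a R f and a R g, but not f R g.
Serial (axiom D): yes — every world has a successor (e.g. a R a).
Reflexive (axiom T): yes — every world is R-related to itself.
So F validates K; K4 would additionally require R to be transitive. The strongest is K.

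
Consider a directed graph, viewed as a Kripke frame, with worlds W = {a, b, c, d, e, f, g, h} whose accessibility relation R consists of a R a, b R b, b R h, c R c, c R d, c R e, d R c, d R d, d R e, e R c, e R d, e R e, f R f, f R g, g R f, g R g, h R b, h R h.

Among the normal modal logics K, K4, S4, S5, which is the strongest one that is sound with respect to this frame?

Transitive (axiom 4): yes — every two-step R-path is closed by a direct edge.
Reflexive (axiom T): yes — every world is R-related to itself.
Euclidean (axiom 5): yes — any two successors of a common world are R-related.
So F validates K, K4, S4, S5. The strongest is S5.

S5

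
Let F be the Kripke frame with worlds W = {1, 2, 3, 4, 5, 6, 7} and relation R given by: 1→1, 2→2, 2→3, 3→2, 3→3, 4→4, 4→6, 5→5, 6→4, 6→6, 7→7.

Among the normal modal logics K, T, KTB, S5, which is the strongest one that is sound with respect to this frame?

S5

Reflexive (axiom T): yes — every world is R-related to itself.
Symmetric (axiom B): yes — every pair in R has its reverse in R.
Euclidean (axiom 5): yes — any two successors of a common world are R-related.
So F validates K, T, KTB, S5. The strongest is S5.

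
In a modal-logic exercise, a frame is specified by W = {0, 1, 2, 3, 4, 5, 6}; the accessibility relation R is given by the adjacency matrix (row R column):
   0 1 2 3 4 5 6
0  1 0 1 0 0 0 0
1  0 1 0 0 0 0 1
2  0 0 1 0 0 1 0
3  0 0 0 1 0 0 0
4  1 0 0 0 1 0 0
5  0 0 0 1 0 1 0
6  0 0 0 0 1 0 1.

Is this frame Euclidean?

Euclidean: no — 0 R 2 and 0 R 0, but not 2 R 0.

No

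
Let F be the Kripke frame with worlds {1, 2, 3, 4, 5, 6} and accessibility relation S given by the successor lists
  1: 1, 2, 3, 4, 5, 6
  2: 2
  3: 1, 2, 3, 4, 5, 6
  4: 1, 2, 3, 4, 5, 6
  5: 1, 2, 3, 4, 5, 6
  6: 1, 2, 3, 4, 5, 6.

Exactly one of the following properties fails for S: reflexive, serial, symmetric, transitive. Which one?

Reflexive: yes — every world is S-related to itself.
Serial: yes — every world has a successor (e.g. 1 S 1).
Symmetric: no — 1 S 2 but not 2 S 1.
Transitive: yes — every two-step S-path is closed by a direct edge.
Only symmetric fails.

symmetric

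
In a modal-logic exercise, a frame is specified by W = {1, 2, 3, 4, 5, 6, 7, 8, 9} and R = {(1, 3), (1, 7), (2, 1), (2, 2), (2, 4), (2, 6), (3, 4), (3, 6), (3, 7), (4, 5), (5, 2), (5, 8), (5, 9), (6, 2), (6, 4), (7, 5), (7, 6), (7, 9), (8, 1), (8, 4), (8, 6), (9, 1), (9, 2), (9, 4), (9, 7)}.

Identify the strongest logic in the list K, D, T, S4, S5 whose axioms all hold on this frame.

D

Serial (axiom D): yes — every world has a successor (e.g. 1 R 3).
Reflexive (axiom T): no — 1 is not related to itself.
Transitive (axiom 4): no — 1 R 3 and 3 R 4, but not 1 R 4.
Euclidean (axiom 5): no — 1 R 7 and 1 R 3, but not 7 R 3.
So F validates K, D; T would additionally require R to be reflexive. The strongest is D.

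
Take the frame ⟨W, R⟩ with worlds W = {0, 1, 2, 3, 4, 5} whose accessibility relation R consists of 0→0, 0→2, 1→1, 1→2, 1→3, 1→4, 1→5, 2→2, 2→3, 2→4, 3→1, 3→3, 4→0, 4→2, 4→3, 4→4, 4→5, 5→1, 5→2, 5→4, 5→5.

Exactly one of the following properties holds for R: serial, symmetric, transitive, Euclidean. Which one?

serial

Serial: yes — every world has a successor (e.g. 0 R 0).
Symmetric: no — 0 R 2 but not 2 R 0.
Transitive: no — 0 R 2 and 2 R 3, but not 0 R 3.
Euclidean: no — 1 R 2 and 1 R 5, but not 2 R 5.
Only serial holds.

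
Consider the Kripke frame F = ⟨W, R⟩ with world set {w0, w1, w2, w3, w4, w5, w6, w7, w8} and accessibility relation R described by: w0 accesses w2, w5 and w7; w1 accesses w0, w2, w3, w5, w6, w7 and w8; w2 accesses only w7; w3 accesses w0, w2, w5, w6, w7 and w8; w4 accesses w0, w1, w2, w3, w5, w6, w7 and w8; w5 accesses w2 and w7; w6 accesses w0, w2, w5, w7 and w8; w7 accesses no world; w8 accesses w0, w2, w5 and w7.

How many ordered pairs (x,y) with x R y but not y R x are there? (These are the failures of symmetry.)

36

Enumerating: (w0,w2), (w0,w5), (w0,w7), (w1,w0), (w1,w2), (w1,w3), (w1,w5), (w1,w6), (w1,w7), (w1,w8), (w2,w7), (w3,w0), … and 24 more.
Total: 36.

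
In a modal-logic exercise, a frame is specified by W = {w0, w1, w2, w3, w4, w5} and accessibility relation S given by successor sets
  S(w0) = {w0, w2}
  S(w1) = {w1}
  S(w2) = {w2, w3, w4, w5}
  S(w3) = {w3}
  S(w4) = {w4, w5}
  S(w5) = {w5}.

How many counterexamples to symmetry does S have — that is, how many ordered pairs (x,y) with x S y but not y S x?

Enumerating: (w0,w2), (w2,w3), (w2,w4), (w2,w5), (w4,w5).

5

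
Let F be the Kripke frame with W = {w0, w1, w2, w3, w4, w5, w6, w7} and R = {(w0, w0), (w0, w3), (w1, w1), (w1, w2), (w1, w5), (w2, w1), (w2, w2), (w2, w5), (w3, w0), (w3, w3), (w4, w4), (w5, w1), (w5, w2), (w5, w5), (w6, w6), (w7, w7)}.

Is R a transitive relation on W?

Transitive: yes — every two-step R-path is closed by a direct edge.

Yes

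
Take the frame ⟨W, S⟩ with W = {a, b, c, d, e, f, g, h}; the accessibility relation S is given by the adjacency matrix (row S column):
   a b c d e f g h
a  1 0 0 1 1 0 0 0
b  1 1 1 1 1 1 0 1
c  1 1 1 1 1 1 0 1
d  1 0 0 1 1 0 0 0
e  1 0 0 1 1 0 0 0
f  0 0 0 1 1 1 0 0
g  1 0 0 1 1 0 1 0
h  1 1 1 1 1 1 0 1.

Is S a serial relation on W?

Yes

Serial: yes — every world has a successor (e.g. a S a).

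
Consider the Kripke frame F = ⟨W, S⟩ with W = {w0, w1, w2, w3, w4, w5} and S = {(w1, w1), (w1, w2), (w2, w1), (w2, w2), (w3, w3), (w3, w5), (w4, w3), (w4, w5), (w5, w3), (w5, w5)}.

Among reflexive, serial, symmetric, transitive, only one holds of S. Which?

Reflexive: no — w0 is not related to itself.
Serial: no — w0 has no S-successor.
Symmetric: no — w4 S w3 but not w3 S w4.
Transitive: yes — every two-step S-path is closed by a direct edge.
Only transitive holds.

transitive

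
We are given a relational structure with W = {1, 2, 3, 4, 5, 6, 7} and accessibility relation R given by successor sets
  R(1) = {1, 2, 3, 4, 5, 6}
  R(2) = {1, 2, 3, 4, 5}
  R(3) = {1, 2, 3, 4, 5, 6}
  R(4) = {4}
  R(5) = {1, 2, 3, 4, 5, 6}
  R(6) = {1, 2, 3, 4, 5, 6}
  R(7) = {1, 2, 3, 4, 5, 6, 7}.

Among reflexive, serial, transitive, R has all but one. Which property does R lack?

transitive

Reflexive: yes — every world is R-related to itself.
Serial: yes — every world has a successor (e.g. 1 R 1).
Transitive: no — 2 R 1 and 1 R 6, but not 2 R 6.
Only transitive fails.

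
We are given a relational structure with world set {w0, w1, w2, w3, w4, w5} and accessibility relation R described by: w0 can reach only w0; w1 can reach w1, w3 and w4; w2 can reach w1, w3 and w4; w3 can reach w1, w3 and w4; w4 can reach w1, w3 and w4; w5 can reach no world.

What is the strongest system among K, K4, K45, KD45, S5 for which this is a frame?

K45

Transitive (axiom 4): yes — every two-step R-path is closed by a direct edge.
Euclidean (axiom 5): yes — any two successors of a common world are R-related.
Serial (axiom D): no — w5 has no R-successor.
Reflexive (axiom T): no — w2 is not related to itself.
So F validates K, K4, K45; KD45 would additionally require R to be serial. The strongest is K45.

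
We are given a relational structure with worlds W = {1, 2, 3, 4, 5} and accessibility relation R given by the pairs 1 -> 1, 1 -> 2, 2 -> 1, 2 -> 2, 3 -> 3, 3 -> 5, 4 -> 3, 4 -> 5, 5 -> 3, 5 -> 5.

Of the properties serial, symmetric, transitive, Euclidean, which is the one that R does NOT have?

symmetric

Serial: yes — every world has a successor (e.g. 1 R 1).
Symmetric: no — 4 R 3 but not 3 R 4.
Transitive: yes — every two-step R-path is closed by a direct edge.
Euclidean: yes — any two successors of a common world are R-related.
Only symmetric fails.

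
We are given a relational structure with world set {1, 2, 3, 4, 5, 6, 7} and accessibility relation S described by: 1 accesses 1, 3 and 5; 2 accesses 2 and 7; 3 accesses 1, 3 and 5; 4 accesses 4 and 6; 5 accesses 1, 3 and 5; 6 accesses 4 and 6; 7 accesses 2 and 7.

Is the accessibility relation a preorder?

Reflexive: yes — every world is S-related to itself.
Transitive: yes — every two-step S-path is closed by a direct edge.
So S is a preorder.

Yes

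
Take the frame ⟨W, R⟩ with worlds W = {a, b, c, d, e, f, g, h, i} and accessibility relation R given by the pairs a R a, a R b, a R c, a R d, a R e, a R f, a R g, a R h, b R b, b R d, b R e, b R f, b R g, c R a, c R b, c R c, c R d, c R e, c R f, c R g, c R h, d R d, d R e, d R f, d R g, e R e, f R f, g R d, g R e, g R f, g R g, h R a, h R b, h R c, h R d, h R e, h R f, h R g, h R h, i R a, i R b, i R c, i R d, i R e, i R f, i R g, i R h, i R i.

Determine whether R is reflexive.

Yes

Reflexive: yes — every world is R-related to itself.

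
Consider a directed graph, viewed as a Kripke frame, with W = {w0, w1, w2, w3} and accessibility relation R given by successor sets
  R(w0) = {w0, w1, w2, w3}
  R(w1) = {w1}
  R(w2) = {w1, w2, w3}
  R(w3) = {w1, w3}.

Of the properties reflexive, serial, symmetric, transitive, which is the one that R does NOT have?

symmetric

Reflexive: yes — every world is R-related to itself.
Serial: yes — every world has a successor (e.g. w0 R w0).
Symmetric: no — w0 R w1 but not w1 R w0.
Transitive: yes — every two-step R-path is closed by a direct edge.
Only symmetric fails.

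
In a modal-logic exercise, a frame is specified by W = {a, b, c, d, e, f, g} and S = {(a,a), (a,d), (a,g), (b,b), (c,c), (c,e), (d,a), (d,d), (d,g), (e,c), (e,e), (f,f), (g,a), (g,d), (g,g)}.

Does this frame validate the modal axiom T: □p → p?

Yes

The schema T characterises exactly the reflexive frames.
Reflexive: yes — every world is S-related to itself.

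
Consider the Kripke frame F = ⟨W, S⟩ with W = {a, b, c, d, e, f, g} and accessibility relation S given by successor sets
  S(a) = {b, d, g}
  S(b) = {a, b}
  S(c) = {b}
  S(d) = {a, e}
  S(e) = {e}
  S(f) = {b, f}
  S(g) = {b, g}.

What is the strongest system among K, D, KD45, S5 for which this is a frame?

D

Serial (axiom D): yes — every world has a successor (e.g. a S b).
Euclidean (axiom 5): no — a S b and a S d, but not b S d.
Transitive (axiom 4): no — a S d and d S e, but not a S e.
Reflexive (axiom T): no — a is not related to itself.
So F validates K, D; KD45 would additionally require S to be Euclidean and transitive. The strongest is D.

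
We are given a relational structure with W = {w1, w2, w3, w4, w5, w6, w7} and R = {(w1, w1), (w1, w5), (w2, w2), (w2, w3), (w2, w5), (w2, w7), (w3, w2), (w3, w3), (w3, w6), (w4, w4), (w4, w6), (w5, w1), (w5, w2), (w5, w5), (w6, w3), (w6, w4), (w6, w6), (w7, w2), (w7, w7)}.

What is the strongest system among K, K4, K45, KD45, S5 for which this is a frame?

Transitive (axiom 4): no — w1 R w5 and w5 R w2, but not w1 R w2.
Euclidean (axiom 5): no — w2 R w3 and w2 R w5, but not w3 R w5.
Serial (axiom D): yes — every world has a successor (e.g. w1 R w1).
Reflexive (axiom T): yes — every world is R-related to itself.
So F validates K; K4 would additionally require R to be transitive. The strongest is K.

K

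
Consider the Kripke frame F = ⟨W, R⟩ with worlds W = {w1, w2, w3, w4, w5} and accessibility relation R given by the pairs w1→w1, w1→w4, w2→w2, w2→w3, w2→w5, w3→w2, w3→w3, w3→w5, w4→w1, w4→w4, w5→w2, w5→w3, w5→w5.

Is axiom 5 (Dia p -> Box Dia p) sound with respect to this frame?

Yes

Axiom 5 corresponds to the accessibility relation being Euclidean.
Euclidean: yes — any two successors of a common world are R-related.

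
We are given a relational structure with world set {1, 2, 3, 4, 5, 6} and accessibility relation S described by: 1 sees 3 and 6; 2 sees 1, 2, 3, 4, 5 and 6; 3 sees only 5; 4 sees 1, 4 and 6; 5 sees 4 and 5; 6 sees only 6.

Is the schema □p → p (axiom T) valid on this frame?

No

By correspondence theory, T is valid on a frame iff S is reflexive.
Reflexive: no — 1 is not related to itself.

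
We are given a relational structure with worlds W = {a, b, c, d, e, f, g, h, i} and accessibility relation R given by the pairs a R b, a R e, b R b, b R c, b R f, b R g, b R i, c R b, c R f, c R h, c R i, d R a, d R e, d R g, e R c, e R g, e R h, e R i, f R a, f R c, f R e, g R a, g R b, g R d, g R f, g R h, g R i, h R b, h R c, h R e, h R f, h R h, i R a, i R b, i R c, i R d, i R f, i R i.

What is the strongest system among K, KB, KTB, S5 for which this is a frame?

Symmetric (axiom B): no — a R b but not b R a.
Reflexive (axiom T): no — a is not related to itself.
Euclidean (axiom 5): no — a R b and a R e, but not b R e.
So F validates K; KB would additionally require R to be symmetric. The strongest is K.

K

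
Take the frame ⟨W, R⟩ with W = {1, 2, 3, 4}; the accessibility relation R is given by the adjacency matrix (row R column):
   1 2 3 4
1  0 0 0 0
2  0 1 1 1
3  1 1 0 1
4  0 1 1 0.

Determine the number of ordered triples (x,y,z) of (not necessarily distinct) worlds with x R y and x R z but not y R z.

9

Enumerating: (2,3,3), (2,4,4), (3,1,1), (3,1,2), (3,1,4), (3,2,1), (3,4,1), (3,4,4), (4,3,3).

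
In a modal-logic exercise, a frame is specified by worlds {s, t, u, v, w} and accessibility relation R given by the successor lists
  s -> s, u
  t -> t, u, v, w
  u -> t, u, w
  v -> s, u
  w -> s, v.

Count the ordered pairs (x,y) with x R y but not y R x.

8

Enumerating: (s,u), (t,v), (t,w), (u,w), (v,s), (v,u), (w,s), (w,v).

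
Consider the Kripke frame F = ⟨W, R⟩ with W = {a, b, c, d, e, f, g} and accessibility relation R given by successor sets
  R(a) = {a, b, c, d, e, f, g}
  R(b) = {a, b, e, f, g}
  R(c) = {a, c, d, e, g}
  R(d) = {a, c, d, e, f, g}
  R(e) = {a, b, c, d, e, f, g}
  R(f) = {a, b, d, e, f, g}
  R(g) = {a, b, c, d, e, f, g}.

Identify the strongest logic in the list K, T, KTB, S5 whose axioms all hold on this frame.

Reflexive (axiom T): yes — every world is R-related to itself.
Symmetric (axiom B): yes — every pair in R has its reverse in R.
Euclidean (axiom 5): no — a R b and a R c, but not b R c.
So F validates K, T, KTB; S5 would additionally require R to be Euclidean. The strongest is KTB.

KTB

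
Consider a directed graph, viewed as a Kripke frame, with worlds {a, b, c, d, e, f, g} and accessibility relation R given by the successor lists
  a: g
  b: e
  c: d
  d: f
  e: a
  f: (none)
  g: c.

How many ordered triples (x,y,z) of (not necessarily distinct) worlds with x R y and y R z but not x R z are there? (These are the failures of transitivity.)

5

Enumerating: (a,g,c), (b,e,a), (c,d,f), (e,a,g), (g,c,d).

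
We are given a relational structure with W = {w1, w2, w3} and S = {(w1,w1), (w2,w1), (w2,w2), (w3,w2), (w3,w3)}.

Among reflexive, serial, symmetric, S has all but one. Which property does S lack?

Reflexive: yes — every world is S-related to itself.
Serial: yes — every world has a successor (e.g. w1 S w1).
Symmetric: no — w2 S w1 but not w1 S w2.
Only symmetric fails.

symmetric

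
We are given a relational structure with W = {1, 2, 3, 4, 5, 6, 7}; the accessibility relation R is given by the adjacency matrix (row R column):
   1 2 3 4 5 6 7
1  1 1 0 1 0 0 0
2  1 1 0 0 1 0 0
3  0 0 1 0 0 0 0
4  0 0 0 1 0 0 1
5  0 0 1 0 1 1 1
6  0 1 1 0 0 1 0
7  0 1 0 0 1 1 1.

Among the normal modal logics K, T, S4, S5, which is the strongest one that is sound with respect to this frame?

T

Reflexive (axiom T): yes — every world is R-related to itself.
Transitive (axiom 4): no — 1 R 2 and 2 R 5, but not 1 R 5.
Euclidean (axiom 5): no — 1 R 2 and 1 R 4, but not 2 R 4.
So F validates K, T; S4 would additionally require R to be transitive. The strongest is T.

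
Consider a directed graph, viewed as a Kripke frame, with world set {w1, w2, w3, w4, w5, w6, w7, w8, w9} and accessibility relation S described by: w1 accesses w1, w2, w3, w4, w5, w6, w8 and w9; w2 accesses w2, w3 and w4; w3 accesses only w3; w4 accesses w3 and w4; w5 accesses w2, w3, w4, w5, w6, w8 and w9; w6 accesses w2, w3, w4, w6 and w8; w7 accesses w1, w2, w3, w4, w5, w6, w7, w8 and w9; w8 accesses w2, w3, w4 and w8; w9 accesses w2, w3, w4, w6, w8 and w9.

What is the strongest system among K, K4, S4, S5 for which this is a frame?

Transitive (axiom 4): yes — every two-step S-path is closed by a direct edge.
Reflexive (axiom T): yes — every world is S-related to itself.
Euclidean (axiom 5): no — w1 S w2 and w1 S w5, but not w2 S w5.
So F validates K, K4, S4; S5 would additionally require S to be Euclidean. The strongest is S4.

S4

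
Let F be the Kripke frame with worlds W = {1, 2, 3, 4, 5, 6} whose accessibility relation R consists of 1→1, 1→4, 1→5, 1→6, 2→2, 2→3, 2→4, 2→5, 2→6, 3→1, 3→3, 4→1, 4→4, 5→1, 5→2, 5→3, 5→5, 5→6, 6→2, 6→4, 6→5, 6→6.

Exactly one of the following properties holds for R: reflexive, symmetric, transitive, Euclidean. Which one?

reflexive

Reflexive: yes — every world is R-related to itself.
Symmetric: no — 1 R 6 but not 6 R 1.
Transitive: no — 1 R 5 and 5 R 2, but not 1 R 2.
Euclidean: no — 1 R 4 and 1 R 5, but not 4 R 5.
Only reflexive holds.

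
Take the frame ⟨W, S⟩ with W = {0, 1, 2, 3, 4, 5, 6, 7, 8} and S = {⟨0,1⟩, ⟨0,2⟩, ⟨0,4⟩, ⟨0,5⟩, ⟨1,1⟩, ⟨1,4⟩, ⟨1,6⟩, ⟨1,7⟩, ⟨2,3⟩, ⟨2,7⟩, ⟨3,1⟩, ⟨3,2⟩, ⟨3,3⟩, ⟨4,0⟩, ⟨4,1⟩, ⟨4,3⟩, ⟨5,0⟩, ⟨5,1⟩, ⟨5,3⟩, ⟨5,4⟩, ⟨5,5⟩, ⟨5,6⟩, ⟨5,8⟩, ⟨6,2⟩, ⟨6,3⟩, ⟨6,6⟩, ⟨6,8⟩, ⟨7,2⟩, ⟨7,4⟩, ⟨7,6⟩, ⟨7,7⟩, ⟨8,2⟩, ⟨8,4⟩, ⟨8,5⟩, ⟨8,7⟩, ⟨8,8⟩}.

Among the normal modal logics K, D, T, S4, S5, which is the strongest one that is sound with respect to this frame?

Serial (axiom D): yes — every world has a successor (e.g. 0 S 1).
Reflexive (axiom T): no — 0 is not related to itself.
Transitive (axiom 4): no — 0 S 1 and 1 S 6, but not 0 S 6.
Euclidean (axiom 5): no — 0 S 1 and 0 S 2, but not 1 S 2.
So F validates K, D; T would additionally require S to be reflexive. The strongest is D.

D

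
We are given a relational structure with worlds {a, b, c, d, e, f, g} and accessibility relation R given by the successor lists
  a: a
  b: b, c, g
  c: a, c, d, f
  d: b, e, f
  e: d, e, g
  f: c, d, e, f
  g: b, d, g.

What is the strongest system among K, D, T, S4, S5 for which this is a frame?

Serial (axiom D): yes — every world has a successor (e.g. a R a).
Reflexive (axiom T): no — d is not related to itself.
Transitive (axiom 4): no — b R c and c R a, but not b R a.
Euclidean (axiom 5): no — b R c and b R g, but not c R g.
So F validates K, D; T would additionally require R to be reflexive. The strongest is D.

D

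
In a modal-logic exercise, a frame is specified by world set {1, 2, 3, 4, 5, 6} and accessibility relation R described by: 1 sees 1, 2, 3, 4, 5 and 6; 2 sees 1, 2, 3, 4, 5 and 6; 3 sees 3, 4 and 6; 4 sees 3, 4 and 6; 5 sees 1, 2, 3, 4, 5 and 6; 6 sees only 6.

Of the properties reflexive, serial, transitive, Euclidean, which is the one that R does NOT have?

Reflexive: yes — every world is R-related to itself.
Serial: yes — every world has a successor (e.g. 1 R 1).
Transitive: yes — every two-step R-path is closed by a direct edge.
Euclidean: no — 1 R 3 and 1 R 2, but not 3 R 2.
Only Euclidean fails.

Euclidean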